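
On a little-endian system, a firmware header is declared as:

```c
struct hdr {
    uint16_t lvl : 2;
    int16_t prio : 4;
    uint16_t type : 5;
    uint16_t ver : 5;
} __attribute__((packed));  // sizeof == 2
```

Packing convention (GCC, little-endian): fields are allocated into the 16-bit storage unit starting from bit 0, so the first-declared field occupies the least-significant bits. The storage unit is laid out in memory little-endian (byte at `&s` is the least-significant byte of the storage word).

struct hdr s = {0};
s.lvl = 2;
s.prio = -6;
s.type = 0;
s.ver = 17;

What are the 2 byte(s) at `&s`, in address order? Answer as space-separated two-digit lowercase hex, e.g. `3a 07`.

2a 88

lvl:2 = 2 → 0x2 << 0 → word 0x0002
prio:4 = -6 → 0xa << 2 → word 0x002a
type:5 = 0 → 0x0 << 6 → word 0x002a
ver:5 = 17 → 0x11 << 11 → word 0x882a
word = 0x882a → little-endian bytes:
  [0]=0x2a  [1]=0x88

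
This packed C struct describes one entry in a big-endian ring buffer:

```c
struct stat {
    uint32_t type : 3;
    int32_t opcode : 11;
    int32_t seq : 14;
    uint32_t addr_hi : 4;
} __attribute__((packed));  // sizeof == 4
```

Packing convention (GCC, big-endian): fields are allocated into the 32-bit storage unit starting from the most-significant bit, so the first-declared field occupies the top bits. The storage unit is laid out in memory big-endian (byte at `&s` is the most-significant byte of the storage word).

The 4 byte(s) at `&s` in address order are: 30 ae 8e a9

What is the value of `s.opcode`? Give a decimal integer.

-981

[0]=0x30 [1]=0xae [2]=0x8e [3]=0xa9 (big-endian) → word 0x30ae8ea9
type:3 @ bit 29 → (0x30ae8ea9>>29)&0x7 = 0x1
opcode:11 @ bit 18 → (0x30ae8ea9>>18)&0x7ff = 0x42b  ←
seq:14 @ bit 4 → (0x30ae8ea9>>4)&0x3fff = 0x28ea
addr_hi:4 @ bit 0 → (0x30ae8ea9>>0)&0xf = 0x9
opcode signed 11b, MSB=1: 1067 - 2048 = -981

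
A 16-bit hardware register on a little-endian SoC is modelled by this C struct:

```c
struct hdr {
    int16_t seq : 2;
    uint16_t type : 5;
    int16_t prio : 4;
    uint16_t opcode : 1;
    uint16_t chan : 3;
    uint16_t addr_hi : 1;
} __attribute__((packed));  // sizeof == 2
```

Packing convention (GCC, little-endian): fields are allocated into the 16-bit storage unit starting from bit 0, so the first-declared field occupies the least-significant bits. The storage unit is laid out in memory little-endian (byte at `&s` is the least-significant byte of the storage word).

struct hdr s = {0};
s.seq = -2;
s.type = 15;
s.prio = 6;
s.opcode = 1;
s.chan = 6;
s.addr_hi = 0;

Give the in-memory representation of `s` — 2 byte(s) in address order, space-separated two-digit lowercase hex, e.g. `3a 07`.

seq (2b) val=-2 bits=0x2 at bit 0: 0x0002
type (5b) val=15 bits=0xf at bit 2: 0x003e
prio (4b) val=6 bits=0x6 at bit 7: 0x033e
opcode (1b) val=1 bits=0x1 at bit 11: 0x0b3e
chan (3b) val=6 bits=0x6 at bit 12: 0x6b3e
addr_hi (1b) val=0 bits=0x0 at bit 15: 0x6b3e
word = 0x6b3e → little-endian bytes:
  [0]=0x3e  [1]=0x6b

3e 6b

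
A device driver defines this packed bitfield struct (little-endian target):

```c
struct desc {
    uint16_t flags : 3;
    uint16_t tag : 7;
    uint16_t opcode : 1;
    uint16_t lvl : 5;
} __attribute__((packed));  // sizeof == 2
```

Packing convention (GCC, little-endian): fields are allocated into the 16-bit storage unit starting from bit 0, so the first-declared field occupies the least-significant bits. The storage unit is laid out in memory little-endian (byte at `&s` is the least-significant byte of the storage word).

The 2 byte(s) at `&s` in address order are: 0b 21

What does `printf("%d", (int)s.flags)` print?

3

[0]=0x0b [1]=0x21 (little-endian) → word 0x210b
flags:3 @ bit 0 → (0x210b>>0)&0x7 = 0x3  ←
tag:7 @ bit 3 → (0x210b>>3)&0x7f = 0x21
opcode:1 @ bit 10 → (0x210b>>10)&0x1 = 0x0
lvl:5 @ bit 11 → (0x210b>>11)&0x1f = 0x4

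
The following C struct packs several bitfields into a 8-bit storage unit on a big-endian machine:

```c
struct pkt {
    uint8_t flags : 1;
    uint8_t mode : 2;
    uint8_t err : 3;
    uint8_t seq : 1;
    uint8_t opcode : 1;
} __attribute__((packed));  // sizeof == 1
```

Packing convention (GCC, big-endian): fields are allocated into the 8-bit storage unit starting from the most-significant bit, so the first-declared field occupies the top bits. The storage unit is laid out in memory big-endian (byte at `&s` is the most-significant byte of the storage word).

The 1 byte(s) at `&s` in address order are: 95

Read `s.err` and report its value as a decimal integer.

5

[0]=0x95 (big-endian) → word 0x95
flags:1 @ bit 7 → (0x95>>7)&0x1 = 0x1
mode:2 @ bit 5 → (0x95>>5)&0x3 = 0x0
err:3 @ bit 2 → (0x95>>2)&0x7 = 0x5  ←
seq:1 @ bit 1 → (0x95>>1)&0x1 = 0x0
opcode:1 @ bit 0 → (0x95>>0)&0x1 = 0x1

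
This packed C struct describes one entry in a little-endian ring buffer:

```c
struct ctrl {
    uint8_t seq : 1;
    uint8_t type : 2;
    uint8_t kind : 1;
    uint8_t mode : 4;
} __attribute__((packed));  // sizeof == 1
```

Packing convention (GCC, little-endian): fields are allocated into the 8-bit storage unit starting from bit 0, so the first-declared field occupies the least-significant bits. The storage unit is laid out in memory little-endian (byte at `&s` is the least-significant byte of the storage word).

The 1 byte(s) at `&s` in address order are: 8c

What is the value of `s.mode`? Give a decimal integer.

[0]=0x8c (little-endian) → word 0x8c
seq [0+:1] = (word>>0) & 0x1 = 0
type [1+:2] = (word>>1) & 0x3 = 2
kind [3+:1] = (word>>3) & 0x1 = 1
mode [4+:4] = (word>>4) & 0xf = 8  ←

8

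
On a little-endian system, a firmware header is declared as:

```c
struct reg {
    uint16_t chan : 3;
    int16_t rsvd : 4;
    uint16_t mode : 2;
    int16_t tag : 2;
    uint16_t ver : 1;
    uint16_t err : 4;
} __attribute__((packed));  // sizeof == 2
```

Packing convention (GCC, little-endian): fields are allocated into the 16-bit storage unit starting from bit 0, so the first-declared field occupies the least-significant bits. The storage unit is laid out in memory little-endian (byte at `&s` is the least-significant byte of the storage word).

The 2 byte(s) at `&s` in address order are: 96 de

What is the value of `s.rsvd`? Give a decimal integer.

[0]=0x96 [1]=0xde (little-endian) → word 0xde96
chan:3 @ bit 0 → (0xde96>>0)&0x7 = 0x6
rsvd:4 @ bit 3 → (0xde96>>3)&0xf = 0x2  ←
mode:2 @ bit 7 → (0xde96>>7)&0x3 = 0x1
tag:2 @ bit 9 → (0xde96>>9)&0x3 = 0x3
ver:1 @ bit 11 → (0xde96>>11)&0x1 = 0x1
err:4 @ bit 12 → (0xde96>>12)&0xf = 0xd
rsvd signed 4b, MSB=0: value = 2

2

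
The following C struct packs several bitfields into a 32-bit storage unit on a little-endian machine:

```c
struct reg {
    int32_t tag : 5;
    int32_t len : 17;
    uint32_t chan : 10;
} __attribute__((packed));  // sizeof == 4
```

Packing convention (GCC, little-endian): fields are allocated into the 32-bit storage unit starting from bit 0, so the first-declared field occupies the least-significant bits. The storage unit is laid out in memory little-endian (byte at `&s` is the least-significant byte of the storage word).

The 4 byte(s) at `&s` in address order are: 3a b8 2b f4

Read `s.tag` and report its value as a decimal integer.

[0]=0x3a [1]=0xb8 [2]=0x2b [3]=0xf4 (little-endian) → word 0xf42bb83a
tag [0+:5] = (word>>0) & 0x1f = 26  ←
len [5+:17] = (word>>5) & 0x1ffff = 89537
chan [22+:10] = (word>>22) & 0x3ff = 976
tag signed 5b, MSB=1: 26 - 32 = -6

-6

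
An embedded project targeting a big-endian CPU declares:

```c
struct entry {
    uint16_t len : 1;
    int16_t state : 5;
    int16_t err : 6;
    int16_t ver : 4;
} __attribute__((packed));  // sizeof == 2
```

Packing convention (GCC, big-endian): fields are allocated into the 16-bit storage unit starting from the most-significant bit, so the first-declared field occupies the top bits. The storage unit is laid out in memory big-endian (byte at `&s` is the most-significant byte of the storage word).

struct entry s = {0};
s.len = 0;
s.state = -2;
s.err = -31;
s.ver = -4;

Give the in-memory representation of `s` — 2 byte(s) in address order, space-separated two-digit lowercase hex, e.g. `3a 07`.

7a 1c

len (1b) val=0 bits=0x0 at bit 15: 0x0000
state (5b) val=-2 bits=0x1e at bit 10: 0x7800
err (6b) val=-31 bits=0x21 at bit 4: 0x7a10
ver (4b) val=-4 bits=0xc at bit 0: 0x7a1c
word = 0x7a1c → big-endian bytes:
  [0]=0x7a  [1]=0x1c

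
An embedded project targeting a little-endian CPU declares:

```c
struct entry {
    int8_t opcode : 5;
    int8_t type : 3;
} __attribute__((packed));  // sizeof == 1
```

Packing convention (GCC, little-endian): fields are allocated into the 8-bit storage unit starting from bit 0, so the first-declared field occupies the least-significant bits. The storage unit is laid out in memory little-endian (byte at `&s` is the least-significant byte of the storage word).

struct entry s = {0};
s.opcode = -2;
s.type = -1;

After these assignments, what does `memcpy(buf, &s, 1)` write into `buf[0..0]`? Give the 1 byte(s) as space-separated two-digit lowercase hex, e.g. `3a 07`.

[0+:5] opcode=-2 & 0x1f = 0x1e; word=0x1e
[5+:3] type=-1 & 0x7 = 0x7; word=0xfe
word = 0xfe → little-endian bytes:
  [0]=0xfe

fe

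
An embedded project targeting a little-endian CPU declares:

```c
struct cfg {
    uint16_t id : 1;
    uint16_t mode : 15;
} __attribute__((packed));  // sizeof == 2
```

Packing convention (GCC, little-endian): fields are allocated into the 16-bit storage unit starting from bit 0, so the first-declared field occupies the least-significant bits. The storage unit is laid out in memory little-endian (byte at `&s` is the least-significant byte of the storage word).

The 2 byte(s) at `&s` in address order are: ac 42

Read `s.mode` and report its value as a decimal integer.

[0]=0xac [1]=0x42 (little-endian) → word 0x42ac
id:1 @ bit 0 → (0x42ac>>0)&0x1 = 0x0
mode:15 @ bit 1 → (0x42ac>>1)&0x7fff = 0x2156  ←

8534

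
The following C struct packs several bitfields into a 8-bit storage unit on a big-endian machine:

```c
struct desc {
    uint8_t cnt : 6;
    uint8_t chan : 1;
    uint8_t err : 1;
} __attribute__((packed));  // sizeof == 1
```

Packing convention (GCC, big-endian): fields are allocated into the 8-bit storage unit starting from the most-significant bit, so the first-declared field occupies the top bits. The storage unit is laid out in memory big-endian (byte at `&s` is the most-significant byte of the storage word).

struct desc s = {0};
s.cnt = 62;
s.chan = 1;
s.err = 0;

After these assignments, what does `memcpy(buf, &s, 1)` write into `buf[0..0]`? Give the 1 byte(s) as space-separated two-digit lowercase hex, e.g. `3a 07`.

fa

cnt:6 = 62 → 0x3e << 2 → word 0xf8
chan:1 = 1 → 0x1 << 1 → word 0xfa
err:1 = 0 → 0x0 << 0 → word 0xfa
word = 0xfa → big-endian bytes:
  [0]=0xfa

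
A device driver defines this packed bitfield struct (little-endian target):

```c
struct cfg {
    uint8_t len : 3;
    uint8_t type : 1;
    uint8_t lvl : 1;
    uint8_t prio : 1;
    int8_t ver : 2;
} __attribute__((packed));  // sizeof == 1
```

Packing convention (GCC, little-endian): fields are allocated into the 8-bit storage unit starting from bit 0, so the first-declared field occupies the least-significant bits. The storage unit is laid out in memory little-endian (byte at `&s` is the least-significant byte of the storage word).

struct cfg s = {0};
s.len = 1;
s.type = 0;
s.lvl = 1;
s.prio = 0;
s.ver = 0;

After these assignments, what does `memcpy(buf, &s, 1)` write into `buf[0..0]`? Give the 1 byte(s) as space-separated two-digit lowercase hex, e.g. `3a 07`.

11

[0+:3] len=1 & 0x7 = 0x1; word=0x01
[3+:1] type=0 & 0x1 = 0x0; word=0x01
[4+:1] lvl=1 & 0x1 = 0x1; word=0x11
[5+:1] prio=0 & 0x1 = 0x0; word=0x11
[6+:2] ver=0 & 0x3 = 0x0; word=0x11
word = 0x11 → little-endian bytes:
  [0]=0x11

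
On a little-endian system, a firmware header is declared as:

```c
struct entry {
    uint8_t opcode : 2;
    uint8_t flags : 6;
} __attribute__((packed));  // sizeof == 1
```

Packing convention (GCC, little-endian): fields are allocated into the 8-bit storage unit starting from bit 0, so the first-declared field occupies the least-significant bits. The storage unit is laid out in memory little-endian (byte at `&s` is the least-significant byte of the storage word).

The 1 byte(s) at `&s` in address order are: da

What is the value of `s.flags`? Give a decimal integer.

[0]=0xda (little-endian) → word 0xda
opcode:2 @ bit 0 → (0xda>>0)&0x3 = 0x2
flags:6 @ bit 2 → (0xda>>2)&0x3f = 0x36  ←

54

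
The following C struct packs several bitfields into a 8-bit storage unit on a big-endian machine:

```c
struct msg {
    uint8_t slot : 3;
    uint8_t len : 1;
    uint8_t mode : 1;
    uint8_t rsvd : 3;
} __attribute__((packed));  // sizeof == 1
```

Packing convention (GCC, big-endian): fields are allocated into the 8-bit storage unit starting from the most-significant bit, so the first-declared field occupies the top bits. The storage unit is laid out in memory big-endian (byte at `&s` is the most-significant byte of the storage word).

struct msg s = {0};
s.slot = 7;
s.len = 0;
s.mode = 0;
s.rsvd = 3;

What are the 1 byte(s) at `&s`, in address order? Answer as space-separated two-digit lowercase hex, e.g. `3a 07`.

e3

slot (3b) val=7 bits=0x7 at bit 5: 0xe0
len (1b) val=0 bits=0x0 at bit 4: 0xe0
mode (1b) val=0 bits=0x0 at bit 3: 0xe0
rsvd (3b) val=3 bits=0x3 at bit 0: 0xe3
word = 0xe3 → big-endian bytes:
  [0]=0xe3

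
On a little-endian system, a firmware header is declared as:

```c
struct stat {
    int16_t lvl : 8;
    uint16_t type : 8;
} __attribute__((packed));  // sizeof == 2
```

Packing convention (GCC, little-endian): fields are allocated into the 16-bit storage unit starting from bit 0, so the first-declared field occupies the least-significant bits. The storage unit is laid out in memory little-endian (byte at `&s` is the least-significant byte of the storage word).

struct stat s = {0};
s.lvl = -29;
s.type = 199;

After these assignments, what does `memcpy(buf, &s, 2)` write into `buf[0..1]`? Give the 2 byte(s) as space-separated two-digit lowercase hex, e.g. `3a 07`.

e3 c7

lvl:8 = -29 → 0xe3 << 0 → word 0x00e3
type:8 = 199 → 0xc7 << 8 → word 0xc7e3
word = 0xc7e3 → little-endian bytes:
  [0]=0xe3  [1]=0xc7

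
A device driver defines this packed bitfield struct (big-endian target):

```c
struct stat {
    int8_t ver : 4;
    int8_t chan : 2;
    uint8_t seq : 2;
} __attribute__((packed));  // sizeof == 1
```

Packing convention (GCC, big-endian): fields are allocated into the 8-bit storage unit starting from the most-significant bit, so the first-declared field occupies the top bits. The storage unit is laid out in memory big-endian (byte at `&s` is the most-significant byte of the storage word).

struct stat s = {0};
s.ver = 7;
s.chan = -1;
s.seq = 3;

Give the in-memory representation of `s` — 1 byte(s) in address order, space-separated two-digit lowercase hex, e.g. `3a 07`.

7f

ver:4 = 7 → 0x7 << 4 → word 0x70
chan:2 = -1 → 0x3 << 2 → word 0x7c
seq:2 = 3 → 0x3 << 0 → word 0x7f
word = 0x7f → big-endian bytes:
  [0]=0x7f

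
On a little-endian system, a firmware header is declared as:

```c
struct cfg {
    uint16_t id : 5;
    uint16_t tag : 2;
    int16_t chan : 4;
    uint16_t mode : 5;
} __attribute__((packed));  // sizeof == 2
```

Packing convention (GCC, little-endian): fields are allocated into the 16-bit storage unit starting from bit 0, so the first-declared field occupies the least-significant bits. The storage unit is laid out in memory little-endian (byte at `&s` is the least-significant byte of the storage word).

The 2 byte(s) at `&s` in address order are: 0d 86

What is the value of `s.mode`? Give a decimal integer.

[0]=0x0d [1]=0x86 (little-endian) → word 0x860d
id:5 @ bit 0 → (0x860d>>0)&0x1f = 0xd
tag:2 @ bit 5 → (0x860d>>5)&0x3 = 0x0
chan:4 @ bit 7 → (0x860d>>7)&0xf = 0xc
mode:5 @ bit 11 → (0x860d>>11)&0x1f = 0x10  ←

16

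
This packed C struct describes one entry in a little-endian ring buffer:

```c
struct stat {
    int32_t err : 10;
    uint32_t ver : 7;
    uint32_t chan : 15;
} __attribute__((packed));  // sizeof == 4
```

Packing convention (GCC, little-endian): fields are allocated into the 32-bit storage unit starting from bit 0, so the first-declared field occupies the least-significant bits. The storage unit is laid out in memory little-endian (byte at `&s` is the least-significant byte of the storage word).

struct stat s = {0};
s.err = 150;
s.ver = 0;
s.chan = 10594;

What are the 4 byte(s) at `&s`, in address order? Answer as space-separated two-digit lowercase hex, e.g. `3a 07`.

err:10 = 150 → 0x96 << 0 → word 0x00000096
ver:7 = 0 → 0x0 << 10 → word 0x00000096
chan:15 = 10594 → 0x2962 << 17 → word 0x52c40096
word = 0x52c40096 → little-endian bytes:
  [0]=0x96  [1]=0x00  [2]=0xc4  [3]=0x52

96 00 c4 52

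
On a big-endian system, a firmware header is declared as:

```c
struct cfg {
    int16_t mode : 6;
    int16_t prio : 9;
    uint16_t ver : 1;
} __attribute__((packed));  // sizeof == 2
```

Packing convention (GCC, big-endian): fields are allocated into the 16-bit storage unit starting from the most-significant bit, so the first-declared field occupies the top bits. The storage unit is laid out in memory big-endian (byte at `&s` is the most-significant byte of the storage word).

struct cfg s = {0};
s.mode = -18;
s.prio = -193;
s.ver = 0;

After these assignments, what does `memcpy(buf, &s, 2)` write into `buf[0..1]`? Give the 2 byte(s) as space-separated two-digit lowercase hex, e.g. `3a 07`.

[10+:6] mode=-18 & 0x3f = 0x2e; word=0xb800
[1+:9] prio=-193 & 0x1ff = 0x13f; word=0xba7e
[0+:1] ver=0 & 0x1 = 0x0; word=0xba7e
word = 0xba7e → big-endian bytes:
  [0]=0xba  [1]=0x7e

ba 7e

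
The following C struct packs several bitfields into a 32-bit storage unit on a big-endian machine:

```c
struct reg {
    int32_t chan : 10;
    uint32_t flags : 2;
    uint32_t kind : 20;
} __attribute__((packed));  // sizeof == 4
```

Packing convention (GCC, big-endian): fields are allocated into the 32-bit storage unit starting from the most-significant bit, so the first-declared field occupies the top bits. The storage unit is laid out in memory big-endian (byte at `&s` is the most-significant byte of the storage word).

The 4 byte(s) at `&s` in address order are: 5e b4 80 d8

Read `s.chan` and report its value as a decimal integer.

378

[0]=0x5e [1]=0xb4 [2]=0x80 [3]=0xd8 (big-endian) → word 0x5eb480d8
chan [22+:10] = (word>>22) & 0x3ff = 378  ←
flags [20+:2] = (word>>20) & 0x3 = 3
kind [0+:20] = (word>>0) & 0xfffff = 295128
chan signed 10b, MSB=0: value = 378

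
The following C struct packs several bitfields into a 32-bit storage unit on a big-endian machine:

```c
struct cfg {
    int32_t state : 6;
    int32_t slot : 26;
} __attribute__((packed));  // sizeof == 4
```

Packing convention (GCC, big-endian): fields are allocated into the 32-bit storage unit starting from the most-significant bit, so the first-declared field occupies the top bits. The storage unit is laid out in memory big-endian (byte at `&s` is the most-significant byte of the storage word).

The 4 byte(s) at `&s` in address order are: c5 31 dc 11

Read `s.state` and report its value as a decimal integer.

-15

[0]=0xc5 [1]=0x31 [2]=0xdc [3]=0x11 (big-endian) → word 0xc531dc11
state [26+:6] = (word>>26) & 0x3f = 49  ←
slot [0+:26] = (word>>0) & 0x3ffffff = 20044817
state signed 6b, MSB=1: 49 - 64 = -15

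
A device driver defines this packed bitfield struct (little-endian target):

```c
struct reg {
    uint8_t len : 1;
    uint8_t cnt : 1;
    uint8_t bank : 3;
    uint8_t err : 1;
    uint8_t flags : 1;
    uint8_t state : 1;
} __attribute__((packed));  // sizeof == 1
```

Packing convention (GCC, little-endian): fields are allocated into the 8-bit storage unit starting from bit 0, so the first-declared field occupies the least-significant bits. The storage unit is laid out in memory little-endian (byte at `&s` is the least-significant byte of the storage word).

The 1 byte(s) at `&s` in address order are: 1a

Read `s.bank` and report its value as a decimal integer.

[0]=0x1a (little-endian) → word 0x1a
len:1 @ bit 0 → (0x1a>>0)&0x1 = 0x0
cnt:1 @ bit 1 → (0x1a>>1)&0x1 = 0x1
bank:3 @ bit 2 → (0x1a>>2)&0x7 = 0x6  ←
err:1 @ bit 5 → (0x1a>>5)&0x1 = 0x0
flags:1 @ bit 6 → (0x1a>>6)&0x1 = 0x0
state:1 @ bit 7 → (0x1a>>7)&0x1 = 0x0

6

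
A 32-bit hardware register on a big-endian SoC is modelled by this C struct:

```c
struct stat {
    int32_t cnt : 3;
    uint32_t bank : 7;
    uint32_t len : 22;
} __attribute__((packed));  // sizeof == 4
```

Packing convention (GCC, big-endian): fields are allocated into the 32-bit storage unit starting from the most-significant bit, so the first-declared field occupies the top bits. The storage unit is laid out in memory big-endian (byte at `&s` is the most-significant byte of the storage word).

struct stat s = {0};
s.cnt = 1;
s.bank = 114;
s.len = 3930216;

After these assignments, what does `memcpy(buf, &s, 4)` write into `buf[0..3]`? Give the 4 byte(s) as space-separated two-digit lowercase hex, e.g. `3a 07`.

3c bb f8 68

cnt (3b) val=1 bits=0x1 at bit 29: 0x20000000
bank (7b) val=114 bits=0x72 at bit 22: 0x3c800000
len (22b) val=3930216 bits=0x3bf868 at bit 0: 0x3cbbf868
word = 0x3cbbf868 → big-endian bytes:
  [0]=0x3c  [1]=0xbb  [2]=0xf8  [3]=0x68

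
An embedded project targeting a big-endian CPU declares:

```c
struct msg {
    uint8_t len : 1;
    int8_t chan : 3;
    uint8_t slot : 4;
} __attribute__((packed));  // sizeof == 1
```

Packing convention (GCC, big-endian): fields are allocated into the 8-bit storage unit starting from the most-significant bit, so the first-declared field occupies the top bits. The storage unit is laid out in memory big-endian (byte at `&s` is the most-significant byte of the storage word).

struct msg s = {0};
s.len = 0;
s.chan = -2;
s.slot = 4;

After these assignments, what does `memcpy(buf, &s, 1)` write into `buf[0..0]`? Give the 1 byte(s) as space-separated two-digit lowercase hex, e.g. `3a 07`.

len:1 = 0 → 0x0 << 7 → word 0x00
chan:3 = -2 → 0x6 << 4 → word 0x60
slot:4 = 4 → 0x4 << 0 → word 0x64
word = 0x64 → big-endian bytes:
  [0]=0x64

64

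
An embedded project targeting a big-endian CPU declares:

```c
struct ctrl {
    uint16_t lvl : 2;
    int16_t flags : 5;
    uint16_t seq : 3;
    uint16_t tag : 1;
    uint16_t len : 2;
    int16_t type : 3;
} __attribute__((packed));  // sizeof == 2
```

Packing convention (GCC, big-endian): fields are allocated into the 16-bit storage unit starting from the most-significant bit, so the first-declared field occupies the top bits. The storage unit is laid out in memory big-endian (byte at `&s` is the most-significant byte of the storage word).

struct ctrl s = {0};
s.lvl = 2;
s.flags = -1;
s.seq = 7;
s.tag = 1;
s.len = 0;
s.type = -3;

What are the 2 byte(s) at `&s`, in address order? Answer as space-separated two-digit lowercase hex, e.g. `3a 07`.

lvl (2b) val=2 bits=0x2 at bit 14: 0x8000
flags (5b) val=-1 bits=0x1f at bit 9: 0xbe00
seq (3b) val=7 bits=0x7 at bit 6: 0xbfc0
tag (1b) val=1 bits=0x1 at bit 5: 0xbfe0
len (2b) val=0 bits=0x0 at bit 3: 0xbfe0
type (3b) val=-3 bits=0x5 at bit 0: 0xbfe5
word = 0xbfe5 → big-endian bytes:
  [0]=0xbf  [1]=0xe5

bf e5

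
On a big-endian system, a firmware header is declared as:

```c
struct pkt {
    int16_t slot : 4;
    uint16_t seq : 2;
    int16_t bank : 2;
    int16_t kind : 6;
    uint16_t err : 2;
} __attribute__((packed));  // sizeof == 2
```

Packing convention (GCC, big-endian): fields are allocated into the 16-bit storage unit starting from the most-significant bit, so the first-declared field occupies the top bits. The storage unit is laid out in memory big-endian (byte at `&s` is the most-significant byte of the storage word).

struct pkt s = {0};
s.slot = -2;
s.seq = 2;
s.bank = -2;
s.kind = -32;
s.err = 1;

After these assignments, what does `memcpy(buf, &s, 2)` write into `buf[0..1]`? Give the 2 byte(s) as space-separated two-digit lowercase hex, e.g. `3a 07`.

[12+:4] slot=-2 & 0xf = 0xe; word=0xe000
[10+:2] seq=2 & 0x3 = 0x2; word=0xe800
[8+:2] bank=-2 & 0x3 = 0x2; word=0xea00
[2+:6] kind=-32 & 0x3f = 0x20; word=0xea80
[0+:2] err=1 & 0x3 = 0x1; word=0xea81
word = 0xea81 → big-endian bytes:
  [0]=0xea  [1]=0x81

ea 81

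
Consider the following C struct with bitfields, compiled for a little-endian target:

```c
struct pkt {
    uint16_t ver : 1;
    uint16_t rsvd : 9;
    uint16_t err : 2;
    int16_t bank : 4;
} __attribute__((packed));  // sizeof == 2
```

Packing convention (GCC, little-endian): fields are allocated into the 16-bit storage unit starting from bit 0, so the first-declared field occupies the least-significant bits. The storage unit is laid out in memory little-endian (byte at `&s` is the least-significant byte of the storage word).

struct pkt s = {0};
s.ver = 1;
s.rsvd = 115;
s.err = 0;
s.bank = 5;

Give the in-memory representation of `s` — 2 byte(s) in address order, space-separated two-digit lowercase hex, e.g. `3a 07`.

[0+:1] ver=1 & 0x1 = 0x1; word=0x0001
[1+:9] rsvd=115 & 0x1ff = 0x73; word=0x00e7
[10+:2] err=0 & 0x3 = 0x0; word=0x00e7
[12+:4] bank=5 & 0xf = 0x5; word=0x50e7
word = 0x50e7 → little-endian bytes:
  [0]=0xe7  [1]=0x50

e7 50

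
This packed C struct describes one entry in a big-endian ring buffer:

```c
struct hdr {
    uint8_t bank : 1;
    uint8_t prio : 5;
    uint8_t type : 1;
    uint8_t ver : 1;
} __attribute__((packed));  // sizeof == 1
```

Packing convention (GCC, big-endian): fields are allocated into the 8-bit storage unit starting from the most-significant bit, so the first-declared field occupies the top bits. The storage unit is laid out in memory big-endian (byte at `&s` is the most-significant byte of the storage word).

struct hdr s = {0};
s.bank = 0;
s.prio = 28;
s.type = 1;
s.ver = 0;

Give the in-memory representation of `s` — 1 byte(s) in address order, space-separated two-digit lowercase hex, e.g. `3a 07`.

72

bank:1 = 0 → 0x0 << 7 → word 0x00
prio:5 = 28 → 0x1c << 2 → word 0x70
type:1 = 1 → 0x1 << 1 → word 0x72
ver:1 = 0 → 0x0 << 0 → word 0x72
word = 0x72 → big-endian bytes:
  [0]=0x72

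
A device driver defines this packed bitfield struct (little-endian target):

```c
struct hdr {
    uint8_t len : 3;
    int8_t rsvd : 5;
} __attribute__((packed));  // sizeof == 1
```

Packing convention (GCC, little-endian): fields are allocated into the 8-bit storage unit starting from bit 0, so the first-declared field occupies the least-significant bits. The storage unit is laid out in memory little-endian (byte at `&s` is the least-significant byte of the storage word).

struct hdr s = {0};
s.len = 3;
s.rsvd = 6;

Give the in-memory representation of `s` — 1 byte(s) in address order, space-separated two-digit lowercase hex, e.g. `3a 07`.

33

len (3b) val=3 bits=0x3 at bit 0: 0x03
rsvd (5b) val=6 bits=0x6 at bit 3: 0x33
word = 0x33 → little-endian bytes:
  [0]=0x33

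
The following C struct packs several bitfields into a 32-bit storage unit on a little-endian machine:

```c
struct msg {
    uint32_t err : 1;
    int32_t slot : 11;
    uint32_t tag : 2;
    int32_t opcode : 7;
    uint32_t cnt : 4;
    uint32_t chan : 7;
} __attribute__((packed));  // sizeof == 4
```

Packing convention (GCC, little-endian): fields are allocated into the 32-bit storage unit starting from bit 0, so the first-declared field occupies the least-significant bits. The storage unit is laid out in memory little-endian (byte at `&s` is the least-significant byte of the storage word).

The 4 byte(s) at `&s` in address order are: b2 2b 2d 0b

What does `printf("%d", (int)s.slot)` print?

-551

[0]=0xb2 [1]=0x2b [2]=0x2d [3]=0x0b (little-endian) → word 0x0b2d2bb2
err [0+:1] = (word>>0) & 0x1 = 0
slot [1+:11] = (word>>1) & 0x7ff = 1497  ←
tag [12+:2] = (word>>12) & 0x3 = 2
opcode [14+:7] = (word>>14) & 0x7f = 52
cnt [21+:4] = (word>>21) & 0xf = 9
chan [25+:7] = (word>>25) & 0x7f = 5
slot signed 11b, MSB=1: 1497 - 2048 = -551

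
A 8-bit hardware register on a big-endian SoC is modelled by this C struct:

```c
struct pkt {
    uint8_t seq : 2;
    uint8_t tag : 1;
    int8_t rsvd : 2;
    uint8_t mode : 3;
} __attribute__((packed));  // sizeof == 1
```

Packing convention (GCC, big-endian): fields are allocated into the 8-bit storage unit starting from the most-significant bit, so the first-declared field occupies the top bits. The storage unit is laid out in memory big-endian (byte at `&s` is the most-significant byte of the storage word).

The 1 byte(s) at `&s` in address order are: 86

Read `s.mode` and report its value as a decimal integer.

6

[0]=0x86 (big-endian) → word 0x86
seq:2 @ bit 6 → (0x86>>6)&0x3 = 0x2
tag:1 @ bit 5 → (0x86>>5)&0x1 = 0x0
rsvd:2 @ bit 3 → (0x86>>3)&0x3 = 0x0
mode:3 @ bit 0 → (0x86>>0)&0x7 = 0x6  ←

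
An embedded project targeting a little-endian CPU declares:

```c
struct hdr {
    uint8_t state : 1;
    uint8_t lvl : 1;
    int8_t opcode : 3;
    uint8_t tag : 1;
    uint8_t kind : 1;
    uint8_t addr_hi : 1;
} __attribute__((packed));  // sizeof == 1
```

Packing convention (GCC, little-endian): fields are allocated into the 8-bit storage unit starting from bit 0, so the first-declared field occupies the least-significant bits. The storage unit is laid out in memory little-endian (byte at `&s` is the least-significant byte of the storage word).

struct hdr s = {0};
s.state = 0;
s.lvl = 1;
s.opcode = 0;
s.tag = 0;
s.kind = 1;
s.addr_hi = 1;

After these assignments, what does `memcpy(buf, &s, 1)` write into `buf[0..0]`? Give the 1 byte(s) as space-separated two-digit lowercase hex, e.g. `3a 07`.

state:1 = 0 → 0x0 << 0 → word 0x00
lvl:1 = 1 → 0x1 << 1 → word 0x02
opcode:3 = 0 → 0x0 << 2 → word 0x02
tag:1 = 0 → 0x0 << 5 → word 0x02
kind:1 = 1 → 0x1 << 6 → word 0x42
addr_hi:1 = 1 → 0x1 << 7 → word 0xc2
word = 0xc2 → little-endian bytes:
  [0]=0xc2

c2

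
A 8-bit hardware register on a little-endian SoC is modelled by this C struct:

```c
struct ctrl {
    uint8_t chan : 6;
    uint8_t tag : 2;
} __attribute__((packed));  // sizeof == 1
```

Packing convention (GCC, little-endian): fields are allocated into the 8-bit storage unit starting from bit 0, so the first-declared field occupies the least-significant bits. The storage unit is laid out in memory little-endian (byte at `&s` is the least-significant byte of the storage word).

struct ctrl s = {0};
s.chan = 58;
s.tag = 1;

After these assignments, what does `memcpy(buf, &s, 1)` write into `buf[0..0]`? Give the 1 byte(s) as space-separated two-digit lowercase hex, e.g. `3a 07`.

7a

chan (6b) val=58 bits=0x3a at bit 0: 0x3a
tag (2b) val=1 bits=0x1 at bit 6: 0x7a
word = 0x7a → little-endian bytes:
  [0]=0x7a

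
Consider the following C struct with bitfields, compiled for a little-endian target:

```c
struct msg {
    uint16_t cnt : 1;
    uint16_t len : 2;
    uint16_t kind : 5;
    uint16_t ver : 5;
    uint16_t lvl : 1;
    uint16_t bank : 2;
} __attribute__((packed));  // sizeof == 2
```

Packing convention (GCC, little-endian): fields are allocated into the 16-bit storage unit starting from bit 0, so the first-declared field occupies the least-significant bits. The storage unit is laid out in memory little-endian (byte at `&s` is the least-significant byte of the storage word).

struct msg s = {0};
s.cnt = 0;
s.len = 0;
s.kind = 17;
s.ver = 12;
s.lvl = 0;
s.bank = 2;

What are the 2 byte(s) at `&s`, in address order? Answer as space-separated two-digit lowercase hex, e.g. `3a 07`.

cnt (1b) val=0 bits=0x0 at bit 0: 0x0000
len (2b) val=0 bits=0x0 at bit 1: 0x0000
kind (5b) val=17 bits=0x11 at bit 3: 0x0088
ver (5b) val=12 bits=0xc at bit 8: 0x0c88
lvl (1b) val=0 bits=0x0 at bit 13: 0x0c88
bank (2b) val=2 bits=0x2 at bit 14: 0x8c88
word = 0x8c88 → little-endian bytes:
  [0]=0x88  [1]=0x8c

88 8c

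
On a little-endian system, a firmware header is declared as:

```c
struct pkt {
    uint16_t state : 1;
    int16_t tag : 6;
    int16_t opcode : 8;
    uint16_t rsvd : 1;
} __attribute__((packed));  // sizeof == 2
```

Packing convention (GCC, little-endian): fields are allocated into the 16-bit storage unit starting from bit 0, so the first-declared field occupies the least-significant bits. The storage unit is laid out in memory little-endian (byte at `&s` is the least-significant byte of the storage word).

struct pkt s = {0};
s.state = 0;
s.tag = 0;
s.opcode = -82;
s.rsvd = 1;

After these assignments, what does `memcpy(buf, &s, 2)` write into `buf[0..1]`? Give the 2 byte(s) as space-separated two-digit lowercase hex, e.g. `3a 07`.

state:1 = 0 → 0x0 << 0 → word 0x0000
tag:6 = 0 → 0x0 << 1 → word 0x0000
opcode:8 = -82 → 0xae << 7 → word 0x5700
rsvd:1 = 1 → 0x1 << 15 → word 0xd700
word = 0xd700 → little-endian bytes:
  [0]=0x00  [1]=0xd7

00 d7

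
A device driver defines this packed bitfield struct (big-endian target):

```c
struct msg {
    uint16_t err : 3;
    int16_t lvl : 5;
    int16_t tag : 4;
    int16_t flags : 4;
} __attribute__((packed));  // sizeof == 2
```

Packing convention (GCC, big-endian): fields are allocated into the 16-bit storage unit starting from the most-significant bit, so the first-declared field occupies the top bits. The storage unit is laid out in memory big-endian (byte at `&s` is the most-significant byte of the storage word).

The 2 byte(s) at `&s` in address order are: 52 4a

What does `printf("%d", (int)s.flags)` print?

[0]=0x52 [1]=0x4a (big-endian) → word 0x524a
err [13+:3] = (word>>13) & 0x7 = 2
lvl [8+:5] = (word>>8) & 0x1f = 18
tag [4+:4] = (word>>4) & 0xf = 4
flags [0+:4] = (word>>0) & 0xf = 10  ←
flags signed 4b, MSB=1: 10 - 16 = -6

-6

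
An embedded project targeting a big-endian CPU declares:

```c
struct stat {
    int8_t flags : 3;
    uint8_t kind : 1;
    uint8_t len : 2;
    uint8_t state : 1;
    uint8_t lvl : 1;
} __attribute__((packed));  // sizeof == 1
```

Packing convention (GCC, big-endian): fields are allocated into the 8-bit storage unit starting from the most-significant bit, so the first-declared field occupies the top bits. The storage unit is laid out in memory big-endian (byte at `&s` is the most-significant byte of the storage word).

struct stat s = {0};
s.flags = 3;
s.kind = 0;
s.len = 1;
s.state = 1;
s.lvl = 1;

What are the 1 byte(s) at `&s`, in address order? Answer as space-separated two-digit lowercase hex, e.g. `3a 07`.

flags:3 = 3 → 0x3 << 5 → word 0x60
kind:1 = 0 → 0x0 << 4 → word 0x60
len:2 = 1 → 0x1 << 2 → word 0x64
state:1 = 1 → 0x1 << 1 → word 0x66
lvl:1 = 1 → 0x1 << 0 → word 0x67
word = 0x67 → big-endian bytes:
  [0]=0x67

67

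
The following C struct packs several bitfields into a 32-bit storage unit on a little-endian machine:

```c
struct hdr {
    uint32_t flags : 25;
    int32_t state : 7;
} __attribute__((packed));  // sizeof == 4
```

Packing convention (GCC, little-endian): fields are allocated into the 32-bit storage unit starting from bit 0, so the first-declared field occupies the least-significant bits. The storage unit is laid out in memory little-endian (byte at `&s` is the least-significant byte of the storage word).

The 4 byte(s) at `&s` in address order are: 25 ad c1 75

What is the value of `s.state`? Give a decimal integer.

[0]=0x25 [1]=0xad [2]=0xc1 [3]=0x75 (little-endian) → word 0x75c1ad25
flags:25 @ bit 0 → (0x75c1ad25>>0)&0x1ffffff = 0x1c1ad25
state:7 @ bit 25 → (0x75c1ad25>>25)&0x7f = 0x3a  ←
state signed 7b, MSB=0: value = 58

58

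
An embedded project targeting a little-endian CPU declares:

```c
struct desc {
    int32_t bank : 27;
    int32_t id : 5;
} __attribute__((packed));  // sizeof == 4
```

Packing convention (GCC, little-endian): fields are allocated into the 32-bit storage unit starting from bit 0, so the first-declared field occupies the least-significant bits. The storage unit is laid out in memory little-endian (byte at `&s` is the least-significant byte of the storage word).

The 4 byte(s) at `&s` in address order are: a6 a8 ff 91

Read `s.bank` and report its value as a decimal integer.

[0]=0xa6 [1]=0xa8 [2]=0xff [3]=0x91 (little-endian) → word 0x91ffa8a6
bank:27 @ bit 0 → (0x91ffa8a6>>0)&0x7ffffff = 0x1ffa8a6  ←
id:5 @ bit 27 → (0x91ffa8a6>>27)&0x1f = 0x12
bank signed 27b, MSB=0: value = 33532070

33532070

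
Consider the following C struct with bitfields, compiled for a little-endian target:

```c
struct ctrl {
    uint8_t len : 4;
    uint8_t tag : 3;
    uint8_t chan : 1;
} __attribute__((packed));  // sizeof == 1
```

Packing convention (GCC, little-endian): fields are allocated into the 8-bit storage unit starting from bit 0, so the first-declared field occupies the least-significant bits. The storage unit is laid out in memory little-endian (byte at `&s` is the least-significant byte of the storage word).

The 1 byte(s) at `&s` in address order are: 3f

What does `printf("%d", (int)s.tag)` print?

3

[0]=0x3f (little-endian) → word 0x3f
len:4 @ bit 0 → (0x3f>>0)&0xf = 0xf
tag:3 @ bit 4 → (0x3f>>4)&0x7 = 0x3  ←
chan:1 @ bit 7 → (0x3f>>7)&0x1 = 0x0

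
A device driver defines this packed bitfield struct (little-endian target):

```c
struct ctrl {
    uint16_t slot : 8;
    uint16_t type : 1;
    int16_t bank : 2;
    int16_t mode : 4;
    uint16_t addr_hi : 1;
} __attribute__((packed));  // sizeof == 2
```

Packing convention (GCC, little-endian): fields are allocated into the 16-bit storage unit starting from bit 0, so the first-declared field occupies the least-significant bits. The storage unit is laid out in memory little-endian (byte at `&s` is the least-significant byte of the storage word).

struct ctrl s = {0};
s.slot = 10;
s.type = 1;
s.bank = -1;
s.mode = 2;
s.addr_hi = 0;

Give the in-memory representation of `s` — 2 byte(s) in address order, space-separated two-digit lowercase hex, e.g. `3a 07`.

0a 17

[0+:8] slot=10 & 0xff = 0xa; word=0x000a
[8+:1] type=1 & 0x1 = 0x1; word=0x010a
[9+:2] bank=-1 & 0x3 = 0x3; word=0x070a
[11+:4] mode=2 & 0xf = 0x2; word=0x170a
[15+:1] addr_hi=0 & 0x1 = 0x0; word=0x170a
word = 0x170a → little-endian bytes:
  [0]=0x0a  [1]=0x17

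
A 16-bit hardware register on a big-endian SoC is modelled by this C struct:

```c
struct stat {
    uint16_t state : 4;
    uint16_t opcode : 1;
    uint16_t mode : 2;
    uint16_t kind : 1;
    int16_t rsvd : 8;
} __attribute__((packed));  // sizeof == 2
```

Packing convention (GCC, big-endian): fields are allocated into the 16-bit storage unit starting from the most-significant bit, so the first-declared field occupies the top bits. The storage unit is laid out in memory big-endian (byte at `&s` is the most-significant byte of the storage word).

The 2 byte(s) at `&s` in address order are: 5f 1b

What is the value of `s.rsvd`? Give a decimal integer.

[0]=0x5f [1]=0x1b (big-endian) → word 0x5f1b
state [12+:4] = (word>>12) & 0xf = 5
opcode [11+:1] = (word>>11) & 0x1 = 1
mode [9+:2] = (word>>9) & 0x3 = 3
kind [8+:1] = (word>>8) & 0x1 = 1
rsvd [0+:8] = (word>>0) & 0xff = 27  ←
rsvd signed 8b, MSB=0: value = 27

27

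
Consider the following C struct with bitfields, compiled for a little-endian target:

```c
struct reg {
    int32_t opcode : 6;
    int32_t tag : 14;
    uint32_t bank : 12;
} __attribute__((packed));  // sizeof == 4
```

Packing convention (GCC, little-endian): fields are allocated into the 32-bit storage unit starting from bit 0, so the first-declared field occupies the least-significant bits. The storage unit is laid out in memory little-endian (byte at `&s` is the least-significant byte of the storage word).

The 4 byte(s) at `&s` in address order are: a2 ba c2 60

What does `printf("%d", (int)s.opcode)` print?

[0]=0xa2 [1]=0xba [2]=0xc2 [3]=0x60 (little-endian) → word 0x60c2baa2
opcode [0+:6] = (word>>0) & 0x3f = 34  ←
tag [6+:14] = (word>>6) & 0x3fff = 2794
bank [20+:12] = (word>>20) & 0xfff = 1548
opcode signed 6b, MSB=1: 34 - 64 = -30

-30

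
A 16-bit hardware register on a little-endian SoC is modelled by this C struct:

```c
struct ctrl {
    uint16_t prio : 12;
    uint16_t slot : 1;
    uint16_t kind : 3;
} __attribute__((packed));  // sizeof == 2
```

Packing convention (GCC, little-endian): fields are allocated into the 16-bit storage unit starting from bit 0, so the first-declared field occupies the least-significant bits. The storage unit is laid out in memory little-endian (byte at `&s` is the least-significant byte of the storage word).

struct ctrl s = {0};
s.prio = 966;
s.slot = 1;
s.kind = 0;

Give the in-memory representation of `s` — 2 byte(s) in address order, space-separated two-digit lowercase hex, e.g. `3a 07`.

prio:12 = 966 → 0x3c6 << 0 → word 0x03c6
slot:1 = 1 → 0x1 << 12 → word 0x13c6
kind:3 = 0 → 0x0 << 13 → word 0x13c6
word = 0x13c6 → little-endian bytes:
  [0]=0xc6  [1]=0x13

c6 13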